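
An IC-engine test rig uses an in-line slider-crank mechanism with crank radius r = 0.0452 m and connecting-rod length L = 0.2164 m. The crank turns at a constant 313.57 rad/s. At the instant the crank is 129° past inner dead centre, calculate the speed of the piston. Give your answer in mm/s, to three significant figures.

ω = 313.6 rad/s
For an in-line slider-crank, x = r cosθ + √(L² − r² sin²θ), so v = −rω sinθ·[1 + r cosθ/√(L² − r² sin²θ)].
With r = 0.0452 m, L = 0.2164 m, θ = 129°: √(L² − r² sin²θ) = 0.21353 m.
v = −0.0452·313.6·0.77715·[1 + 0.0452·-0.62932/0.21353] = -9.5474 m/s.
|v| = 9.5474 m/s = 9547.4 mm/s.

9550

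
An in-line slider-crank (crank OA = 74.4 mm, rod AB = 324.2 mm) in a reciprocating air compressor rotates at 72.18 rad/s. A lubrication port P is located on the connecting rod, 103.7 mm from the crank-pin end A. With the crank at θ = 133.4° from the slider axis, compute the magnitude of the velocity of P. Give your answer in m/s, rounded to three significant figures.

ω = 72.18 rad/s.  Crank-pin speed |V_A| = rω = 5.3702 m/s, perpendicular to OA.
Rod angle: sinφ = −(r/L) sinθ ⇒ φ = -9.598°; ω_rod = −rω cosθ/√(L²−r²sin²θ) = +11.543 rad/s.
V_P = V_A + ω_rod × AP, with AP = 0.1037 m along the rod.
Components: V_Px = −rω sinθ − a·ω_rod·sinφ = -3.7023 m/s;  V_Py = rω cosθ + a·ω_rod·cosφ = -2.5096 m/s.
|V_P| = √(V_Px² + V_Py²) = 4.4727 m/s.

4.47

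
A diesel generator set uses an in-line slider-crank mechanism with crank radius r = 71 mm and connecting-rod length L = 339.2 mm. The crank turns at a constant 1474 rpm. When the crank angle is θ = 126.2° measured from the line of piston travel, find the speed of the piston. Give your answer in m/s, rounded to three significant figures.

7.73

ω = 2π·1474/60 = 154.4 rad/s
For an in-line slider-crank, x = r cosθ + √(L² − r² sin²θ), so v = −rω sinθ·[1 + r cosθ/√(L² − r² sin²θ)].
With r = 0.071 m, L = 0.3392 m, θ = 126.2°: √(L² − r² sin²θ) = 0.33433 m.
v = −0.071·154.4·0.80696·[1 + 0.071·-0.59061/0.33433] = -7.7345 m/s.
|v| = 7.7345 m/s.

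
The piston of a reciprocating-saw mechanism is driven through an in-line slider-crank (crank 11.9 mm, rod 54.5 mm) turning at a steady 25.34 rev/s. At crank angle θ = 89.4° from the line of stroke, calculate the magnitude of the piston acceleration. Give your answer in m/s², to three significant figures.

ω = 2π·25.3 = 159.2 rad/s
x(θ) = r cosθ + √(L² − r² sin²θ); with ω constant, a = ω²·d²x/dθ².
d²x/dθ² = −r cosθ − r²(cos2θ)/√u − r⁴ sin²2θ/(4u^{3/2}),  u = L² − r² sin²θ = 0.00282866 m².
Substituting r = 0.0119 m, L = 0.0545 m, θ = 89.4°: d²x/dθ² = +0.0025374 m.
a = ω²·d²x/dθ² = (159.2)²·(+0.0025374) = +64.322 m/s²;  |a| = 64.322 m/s².

64.3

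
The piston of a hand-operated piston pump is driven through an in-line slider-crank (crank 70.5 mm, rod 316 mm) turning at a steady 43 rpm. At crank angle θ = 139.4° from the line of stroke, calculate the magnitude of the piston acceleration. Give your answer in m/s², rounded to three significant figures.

ω = 2π·43/60 = 4.503 rad/s
x(θ) = r cosθ + √(L² − r² sin²θ); with ω constant, a = ω²·d²x/dθ².
d²x/dθ² = −r cosθ − r²(cos2θ)/√u − r⁴ sin²2θ/(4u^{3/2}),  u = L² − r² sin²θ = 0.0977511 m².
Substituting r = 0.0705 m, L = 0.316 m, θ = 139.4°: d²x/dθ² = +0.050899 m.
a = ω²·d²x/dθ² = (4.503)²·(+0.050899) = +1.0321 m/s²;  |a| = 1.0321 m/s².

1.03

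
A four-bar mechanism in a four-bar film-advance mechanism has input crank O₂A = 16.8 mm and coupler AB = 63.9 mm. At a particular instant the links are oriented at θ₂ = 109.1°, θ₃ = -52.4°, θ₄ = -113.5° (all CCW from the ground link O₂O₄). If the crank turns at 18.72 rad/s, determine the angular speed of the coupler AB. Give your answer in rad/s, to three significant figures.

3.81

ω₂ = 18.72 rad/s
Differentiating the loop-closure r₂e^{iθ₂}+r₃e^{iθ₃}=r₁+r₄e^{iθ₄} gives r₂ω₂e^{iθ₂}+r₃ω₃e^{iθ₃}=r₄ω₄e^{iθ₄}.
Eliminating the other unknown: ω₃ = r₂ω₂ sin(θ₄−θ₂) / [r₃ sin(θ₃−θ₄)].
Numerator sine = +0.67688; denominator sine = +0.87546.
Result = 0.0168·18.72·(+0.67688) / (0.0639·(+0.87546)) = +3.8053 rad/s; magnitude 3.8053 rad/s.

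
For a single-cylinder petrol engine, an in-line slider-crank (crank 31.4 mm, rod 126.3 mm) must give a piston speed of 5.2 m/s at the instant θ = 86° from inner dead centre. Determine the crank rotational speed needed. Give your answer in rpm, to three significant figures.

For an in-line slider-crank, |v_piston| = rω|sinθ|·[1 + r cosθ/√(L² − r² sin²θ)].
With r = 0.0314 m, L = 0.1263 m, θ = 86°: the bracketed kinematic factor |dx/dθ| = 0.031884 m.
ω = v/|dx/dθ| = 5.2/0.031884 = 163.09 rad/s.
N = 60ω/(2π) = 1557.4 rpm.

1560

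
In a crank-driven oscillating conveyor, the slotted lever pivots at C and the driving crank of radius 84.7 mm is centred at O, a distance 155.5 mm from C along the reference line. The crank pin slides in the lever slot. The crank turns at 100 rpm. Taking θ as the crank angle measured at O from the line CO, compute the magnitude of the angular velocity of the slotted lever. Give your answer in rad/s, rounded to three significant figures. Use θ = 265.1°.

ω = 10.47 rad/s (from 100 rpm).
Crank pin A relative to C: A = (d + r cosθ, r sinθ); lever angle φ = atan2(r sinθ, d + r cosθ).
Differentiating tanφ: φ̇ = rω(d cosθ + r)/(d² + r² + 2dr cosθ).
d² + r² + 2dr cosθ = |CA|² = 0.0291043 m²;  d cosθ + r = +0.071418 m.
|ω_lever| = |0.0847·10.47·+0.071418| / 0.0291043 = 2.1765 rad/s.

2.18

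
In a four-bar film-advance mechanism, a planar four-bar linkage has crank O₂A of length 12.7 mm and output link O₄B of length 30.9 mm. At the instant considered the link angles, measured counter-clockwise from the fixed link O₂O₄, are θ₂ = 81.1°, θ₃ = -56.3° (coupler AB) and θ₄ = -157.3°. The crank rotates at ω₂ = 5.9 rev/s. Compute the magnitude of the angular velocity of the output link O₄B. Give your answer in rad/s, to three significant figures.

10.5

ω₂ = 37.07 rad/s (from 5.9 rev/s).
Differentiating the loop-closure r₂e^{iθ₂}+r₃e^{iθ₃}=r₁+r₄e^{iθ₄} gives r₂ω₂e^{iθ₂}+r₃ω₃e^{iθ₃}=r₄ω₄e^{iθ₄}.
Eliminating the other unknown: ω₄ = r₂ω₂ sin(θ₂−θ₃) / [r₄ sin(θ₄−θ₃)].
Numerator sine = +0.67688; denominator sine = -0.98163.
Result = 0.0127·37.07·(+0.67688) / (0.0309·(-0.98163)) = -10.506 rad/s; magnitude 10.506 rad/s.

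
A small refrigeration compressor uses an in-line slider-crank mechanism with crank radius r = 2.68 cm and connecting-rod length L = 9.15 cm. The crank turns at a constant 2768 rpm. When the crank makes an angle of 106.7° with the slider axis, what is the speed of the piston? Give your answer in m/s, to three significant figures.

ω = 2π·2768/60 = 289.9 rad/s
For an in-line slider-crank, x = r cosθ + √(L² − r² sin²θ), so v = −rω sinθ·[1 + r cosθ/√(L² − r² sin²θ)].
With r = 0.0268 m, L = 0.0915 m, θ = 106.7°: √(L² − r² sin²θ) = 0.087826 m.
v = −0.0268·289.9·0.95782·[1 + 0.0268·-0.28736/0.087826] = -6.7882 m/s.
|v| = 6.7882 m/s.

6.79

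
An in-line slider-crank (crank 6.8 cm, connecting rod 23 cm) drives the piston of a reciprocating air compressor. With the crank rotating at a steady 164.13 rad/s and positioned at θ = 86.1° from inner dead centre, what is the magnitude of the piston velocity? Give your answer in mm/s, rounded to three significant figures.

11400

ω = 164.1 rad/s
For an in-line slider-crank, x = r cosθ + √(L² − r² sin²θ), so v = −rω sinθ·[1 + r cosθ/√(L² − r² sin²θ)].
With r = 0.068 m, L = 0.23 m, θ = 86.1°: √(L² − r² sin²θ) = 0.21977 m.
v = −0.068·164.1·0.99768·[1 + 0.068·0.06802/0.21977] = -11.369 m/s.
|v| = 11.369 m/s = 11369 mm/s.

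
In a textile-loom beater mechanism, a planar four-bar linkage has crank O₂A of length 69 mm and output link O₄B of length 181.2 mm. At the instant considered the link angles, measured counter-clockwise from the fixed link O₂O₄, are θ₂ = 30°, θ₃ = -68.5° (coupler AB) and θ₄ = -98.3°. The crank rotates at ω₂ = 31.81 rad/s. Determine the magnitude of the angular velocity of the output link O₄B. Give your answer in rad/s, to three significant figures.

24.1

ω₂ = 31.81 rad/s
Differentiating the loop-closure r₂e^{iθ₂}+r₃e^{iθ₃}=r₁+r₄e^{iθ₄} gives r₂ω₂e^{iθ₂}+r₃ω₃e^{iθ₃}=r₄ω₄e^{iθ₄}.
Eliminating the other unknown: ω₄ = r₂ω₂ sin(θ₂−θ₃) / [r₄ sin(θ₄−θ₃)].
Numerator sine = +0.98902; denominator sine = -0.49697.
Result = 0.069·31.81·(+0.98902) / (0.1812·(-0.49697)) = -24.106 rad/s; magnitude 24.106 rad/s.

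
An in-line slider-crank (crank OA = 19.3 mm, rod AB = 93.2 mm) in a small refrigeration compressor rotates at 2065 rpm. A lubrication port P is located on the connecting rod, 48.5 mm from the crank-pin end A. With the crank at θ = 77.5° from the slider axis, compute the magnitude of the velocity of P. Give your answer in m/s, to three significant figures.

4.19

ω = 216.2 rad/s.  Crank-pin speed |V_A| = rω = 4.1736 m/s, perpendicular to OA.
Rod angle: sinφ = −(r/L) sinθ ⇒ φ = -11.664°; ω_rod = −rω cosθ/√(L²−r²sin²θ) = -9.8967 rad/s.
V_P = V_A + ω_rod × AP, with AP = 0.0485 m along the rod.
Components: V_Px = −rω sinθ − a·ω_rod·sinφ = -4.1717 m/s;  V_Py = rω cosθ + a·ω_rod·cosφ = +0.43325 m/s.
|V_P| = √(V_Px² + V_Py²) = 4.1941 m/s.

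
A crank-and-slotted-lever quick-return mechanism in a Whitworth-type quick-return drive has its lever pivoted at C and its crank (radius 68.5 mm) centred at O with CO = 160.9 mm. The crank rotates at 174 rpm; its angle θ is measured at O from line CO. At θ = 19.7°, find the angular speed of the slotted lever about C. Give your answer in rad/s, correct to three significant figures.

5.35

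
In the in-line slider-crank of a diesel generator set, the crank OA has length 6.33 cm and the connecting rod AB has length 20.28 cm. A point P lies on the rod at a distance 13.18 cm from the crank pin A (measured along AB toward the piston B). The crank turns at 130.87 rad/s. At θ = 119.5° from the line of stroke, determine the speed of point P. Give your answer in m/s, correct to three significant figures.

ω = 130.9 rad/s.  Crank-pin speed |V_A| = rω = 8.2841 m/s, perpendicular to OA.
Rod angle: sinφ = −(r/L) sinθ ⇒ φ = -15.763°; ω_rod = −rω cosθ/√(L²−r²sin²θ) = +20.901 rad/s.
V_P = V_A + ω_rod × AP, with AP = 0.1318 m along the rod.
Components: V_Px = −rω sinθ − a·ω_rod·sinφ = -6.4617 m/s;  V_Py = rω cosθ + a·ω_rod·cosφ = -1.4281 m/s.
|V_P| = √(V_Px² + V_Py²) = 6.6177 m/s.

6.62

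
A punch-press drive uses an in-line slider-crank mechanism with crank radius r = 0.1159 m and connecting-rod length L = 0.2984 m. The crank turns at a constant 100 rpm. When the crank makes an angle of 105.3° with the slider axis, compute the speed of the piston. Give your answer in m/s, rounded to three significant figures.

ω = 2π·100/60 = 10.47 rad/s
For an in-line slider-crank, x = r cosθ + √(L² − r² sin²θ), so v = −rω sinθ·[1 + r cosθ/√(L² − r² sin²θ)].
With r = 0.1159 m, L = 0.2984 m, θ = 105.3°: √(L² − r² sin²θ) = 0.27667 m.
v = −0.1159·10.47·0.96456·[1 + 0.1159·-0.26387/0.27667] = -1.0413 m/s.
|v| = 1.0413 m/s.

1.04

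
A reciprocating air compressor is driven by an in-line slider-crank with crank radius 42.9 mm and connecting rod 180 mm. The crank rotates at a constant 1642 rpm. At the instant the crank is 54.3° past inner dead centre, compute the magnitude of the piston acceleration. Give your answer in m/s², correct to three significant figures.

646

ω = 2π·1642/60 = 171.9 rad/s
x(θ) = r cosθ + √(L² − r² sin²θ); with ω constant, a = ω²·d²x/dθ².
d²x/dθ² = −r cosθ − r²(cos2θ)/√u − r⁴ sin²2θ/(4u^{3/2}),  u = L² − r² sin²θ = 0.0311863 m².
Substituting r = 0.0429 m, L = 0.18 m, θ = 54.3°: d²x/dθ² = -0.021848 m.
a = ω²·d²x/dθ² = (171.9)²·(-0.021848) = -645.97 m/s²;  |a| = 645.97 m/s².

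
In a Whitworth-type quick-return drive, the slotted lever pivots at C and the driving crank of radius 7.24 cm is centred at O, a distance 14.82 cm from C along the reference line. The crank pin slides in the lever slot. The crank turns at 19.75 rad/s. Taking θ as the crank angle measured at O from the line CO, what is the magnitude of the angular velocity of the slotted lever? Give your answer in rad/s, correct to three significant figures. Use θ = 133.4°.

ω = 19.75 rad/s
Crank pin A relative to C: A = (d + r cosθ, r sinθ); lever angle φ = atan2(r sinθ, d + r cosθ).
Differentiating tanφ: φ̇ = rω(d cosθ + r)/(d² + r² + 2dr cosθ).
d² + r² + 2dr cosθ = |CA|² = 0.0124605 m²;  d cosθ + r = -0.029426 m.
|ω_lever| = |0.0724·19.75·-0.029426| / 0.0124605 = 3.3768 rad/s.

3.38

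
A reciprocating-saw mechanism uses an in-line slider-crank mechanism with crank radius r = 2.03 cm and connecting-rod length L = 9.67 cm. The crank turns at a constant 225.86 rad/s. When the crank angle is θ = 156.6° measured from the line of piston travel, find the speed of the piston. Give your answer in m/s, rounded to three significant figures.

1.47

ω = 225.9 rad/s
For an in-line slider-crank, x = r cosθ + √(L² − r² sin²θ), so v = −rω sinθ·[1 + r cosθ/√(L² − r² sin²θ)].
With r = 0.0203 m, L = 0.0967 m, θ = 156.6°: √(L² − r² sin²θ) = 0.096363 m.
v = −0.0203·225.9·0.39715·[1 + 0.0203·-0.91775/0.096363] = -1.4689 m/s.
|v| = 1.4689 m/s.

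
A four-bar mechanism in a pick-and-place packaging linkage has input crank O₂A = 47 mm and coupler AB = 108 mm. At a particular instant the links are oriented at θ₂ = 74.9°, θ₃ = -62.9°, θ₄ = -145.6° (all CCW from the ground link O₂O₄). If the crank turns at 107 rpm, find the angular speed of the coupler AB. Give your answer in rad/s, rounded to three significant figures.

ω₂ = 11.21 rad/s (from 107 rpm).
Differentiating the loop-closure r₂e^{iθ₂}+r₃e^{iθ₃}=r₁+r₄e^{iθ₄} gives r₂ω₂e^{iθ₂}+r₃ω₃e^{iθ₃}=r₄ω₄e^{iθ₄}.
Eliminating the other unknown: ω₃ = r₂ω₂ sin(θ₄−θ₂) / [r₃ sin(θ₃−θ₄)].
Numerator sine = +0.64945; denominator sine = +0.99189.
Result = 0.047·11.21·(+0.64945) / (0.108·(+0.99189)) = +3.1928 rad/s; magnitude 3.1928 rad/s.

3.19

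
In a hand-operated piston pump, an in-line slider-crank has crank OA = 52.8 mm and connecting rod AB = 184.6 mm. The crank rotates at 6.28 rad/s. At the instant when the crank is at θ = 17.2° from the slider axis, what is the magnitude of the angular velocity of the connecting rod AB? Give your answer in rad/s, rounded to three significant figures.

ω = 6.28 rad/s
The rod makes angle φ with the slider axis where L sinφ = r sinθ; differentiating, L cosφ·φ̇ = r ω cosθ.
L cosφ = √(L² − r² sin²θ) = 0.18394 m.
|ω_rod| = r ω |cosθ| / √(L² − r² sin²θ) = 0.0528·6.28·0.95528/0.18394 = 1.7221 rad/s.

1.72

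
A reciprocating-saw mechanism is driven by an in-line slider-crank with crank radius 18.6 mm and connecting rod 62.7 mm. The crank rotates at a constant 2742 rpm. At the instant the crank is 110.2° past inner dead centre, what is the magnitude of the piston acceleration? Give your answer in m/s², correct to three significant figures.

886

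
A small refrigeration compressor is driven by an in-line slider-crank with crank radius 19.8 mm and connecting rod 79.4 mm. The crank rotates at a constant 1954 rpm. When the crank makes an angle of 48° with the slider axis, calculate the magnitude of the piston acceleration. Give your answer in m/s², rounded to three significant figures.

536

ω = 2π·1954/60 = 204.6 rad/s
x(θ) = r cosθ + √(L² − r² sin²θ); with ω constant, a = ω²·d²x/dθ².
d²x/dθ² = −r cosθ − r²(cos2θ)/√u − r⁴ sin²2θ/(4u^{3/2}),  u = L² − r² sin²θ = 0.00608785 m².
Substituting r = 0.0198 m, L = 0.0794 m, θ = 48°: d²x/dθ² = -0.012804 m.
a = ω²·d²x/dθ² = (204.6)²·(-0.012804) = -536.09 m/s²;  |a| = 536.09 m/s².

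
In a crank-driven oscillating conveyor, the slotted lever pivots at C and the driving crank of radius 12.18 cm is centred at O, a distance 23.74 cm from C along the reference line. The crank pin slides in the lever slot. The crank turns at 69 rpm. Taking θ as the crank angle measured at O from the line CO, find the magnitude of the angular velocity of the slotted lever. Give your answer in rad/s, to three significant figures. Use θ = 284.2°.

1.86

ω = 7.226 rad/s (from 69 rpm).
Crank pin A relative to C: A = (d + r cosθ, r sinθ); lever angle φ = atan2(r sinθ, d + r cosθ).
Differentiating tanφ: φ̇ = rω(d cosθ + r)/(d² + r² + 2dr cosθ).
d² + r² + 2dr cosθ = |CA|² = 0.0853803 m²;  d cosθ + r = +0.18004 m.
|ω_lever| = |0.1218·7.226·+0.18004| / 0.0853803 = 1.8558 rad/s.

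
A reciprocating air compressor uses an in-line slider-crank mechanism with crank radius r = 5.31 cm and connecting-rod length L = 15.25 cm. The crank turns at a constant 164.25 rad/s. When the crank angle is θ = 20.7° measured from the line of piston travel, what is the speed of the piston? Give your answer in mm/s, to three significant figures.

4090

ω = 164.2 rad/s
For an in-line slider-crank, x = r cosθ + √(L² − r² sin²θ), so v = −rω sinθ·[1 + r cosθ/√(L² − r² sin²θ)].
With r = 0.0531 m, L = 0.1525 m, θ = 20.7°: √(L² − r² sin²θ) = 0.15134 m.
v = −0.0531·164.2·0.35347·[1 + 0.0531·0.93544/0.15134] = -4.0947 m/s.
|v| = 4.0947 m/s = 4094.7 mm/s.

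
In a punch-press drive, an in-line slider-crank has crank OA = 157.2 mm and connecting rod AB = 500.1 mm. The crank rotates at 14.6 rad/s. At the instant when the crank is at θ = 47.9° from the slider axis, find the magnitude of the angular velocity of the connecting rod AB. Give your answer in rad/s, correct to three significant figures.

3.16

ω = 14.6 rad/s
The rod makes angle φ with the slider axis where L sinφ = r sinθ; differentiating, L cosφ·φ̇ = r ω cosθ.
L cosφ = √(L² − r² sin²θ) = 0.48631 m.
|ω_rod| = r ω |cosθ| / √(L² − r² sin²θ) = 0.1572·14.6·0.67043/0.48631 = 3.1641 rad/s.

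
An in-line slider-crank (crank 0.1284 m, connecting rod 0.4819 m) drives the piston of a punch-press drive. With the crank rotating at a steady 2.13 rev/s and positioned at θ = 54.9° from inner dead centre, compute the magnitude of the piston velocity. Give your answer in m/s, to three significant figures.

1.63

ω = 2π·2.13 = 13.38 rad/s
For an in-line slider-crank, x = r cosθ + √(L² − r² sin²θ), so v = −rω sinθ·[1 + r cosθ/√(L² − r² sin²θ)].
With r = 0.1284 m, L = 0.4819 m, θ = 54.9°: √(L² − r² sin²θ) = 0.47031 m.
v = −0.1284·13.38·0.81815·[1 + 0.1284·0.57501/0.47031] = -1.6266 m/s.
|v| = 1.6266 m/s.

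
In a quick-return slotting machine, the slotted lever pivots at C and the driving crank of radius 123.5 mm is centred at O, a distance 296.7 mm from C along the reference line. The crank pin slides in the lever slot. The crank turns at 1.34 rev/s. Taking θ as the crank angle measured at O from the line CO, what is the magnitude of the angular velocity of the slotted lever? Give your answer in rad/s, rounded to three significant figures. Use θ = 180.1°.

6.00

ω = 8.419 rad/s (from 1.34 rev/s).
Crank pin A relative to C: A = (d + r cosθ, r sinθ); lever angle φ = atan2(r sinθ, d + r cosθ).
Differentiating tanφ: φ̇ = rω(d cosθ + r)/(d² + r² + 2dr cosθ).
d² + r² + 2dr cosθ = |CA|² = 0.0299984 m²;  d cosθ + r = -0.1732 m.
|ω_lever| = |0.1235·8.419·-0.1732| / 0.0299984 = 6.0035 rad/s.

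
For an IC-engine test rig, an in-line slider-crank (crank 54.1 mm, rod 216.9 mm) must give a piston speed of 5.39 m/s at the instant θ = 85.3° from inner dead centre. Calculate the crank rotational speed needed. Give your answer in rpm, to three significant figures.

935

For an in-line slider-crank, |v_piston| = rω|sinθ|·[1 + r cosθ/√(L² − r² sin²θ)].
With r = 0.0541 m, L = 0.2169 m, θ = 85.3°: the bracketed kinematic factor |dx/dθ| = 0.055056 m.
ω = v/|dx/dθ| = 5.39/0.055056 = 97.901 rad/s.
N = 60ω/(2π) = 934.88 rpm.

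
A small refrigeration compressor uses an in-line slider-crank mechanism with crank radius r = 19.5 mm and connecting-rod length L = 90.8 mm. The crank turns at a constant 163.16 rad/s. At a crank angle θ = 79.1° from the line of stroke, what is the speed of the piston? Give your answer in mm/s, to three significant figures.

ω = 163.2 rad/s
For an in-line slider-crank, x = r cosθ + √(L² − r² sin²θ), so v = −rω sinθ·[1 + r cosθ/√(L² − r² sin²θ)].
With r = 0.0195 m, L = 0.0908 m, θ = 79.1°: √(L² − r² sin²θ) = 0.088758 m.
v = −0.0195·163.2·0.98196·[1 + 0.0195·0.18910/0.088758] = -3.254 m/s.
|v| = 3.254 m/s = 3254 mm/s.

3250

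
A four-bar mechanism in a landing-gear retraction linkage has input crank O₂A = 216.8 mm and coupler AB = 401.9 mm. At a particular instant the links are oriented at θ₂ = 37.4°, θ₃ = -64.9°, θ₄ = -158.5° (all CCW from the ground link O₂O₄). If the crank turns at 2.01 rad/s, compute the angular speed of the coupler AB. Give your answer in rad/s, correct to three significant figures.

0.298

ω₂ = 2.01 rad/s
Differentiating the loop-closure r₂e^{iθ₂}+r₃e^{iθ₃}=r₁+r₄e^{iθ₄} gives r₂ω₂e^{iθ₂}+r₃ω₃e^{iθ₃}=r₄ω₄e^{iθ₄}.
Eliminating the other unknown: ω₃ = r₂ω₂ sin(θ₄−θ₂) / [r₃ sin(θ₃−θ₄)].
Numerator sine = +0.27396; denominator sine = +0.99803.
Result = 0.2168·2.01·(+0.27396) / (0.4019·(+0.99803)) = +0.29763 rad/s; magnitude 0.29763 rad/s.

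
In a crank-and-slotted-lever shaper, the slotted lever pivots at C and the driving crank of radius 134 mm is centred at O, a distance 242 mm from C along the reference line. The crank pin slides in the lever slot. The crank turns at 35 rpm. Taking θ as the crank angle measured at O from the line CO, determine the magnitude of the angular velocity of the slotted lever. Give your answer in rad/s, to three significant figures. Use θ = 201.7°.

2.74

ω = 3.665 rad/s (from 35 rpm).
Crank pin A relative to C: A = (d + r cosθ, r sinθ); lever angle φ = atan2(r sinθ, d + r cosθ).
Differentiating tanφ: φ̇ = rω(d cosθ + r)/(d² + r² + 2dr cosθ).
d² + r² + 2dr cosθ = |CA|² = 0.0162602 m²;  d cosθ + r = -0.09085 m.
|ω_lever| = |0.134·3.665·-0.09085| / 0.0162602 = 2.7441 rad/s.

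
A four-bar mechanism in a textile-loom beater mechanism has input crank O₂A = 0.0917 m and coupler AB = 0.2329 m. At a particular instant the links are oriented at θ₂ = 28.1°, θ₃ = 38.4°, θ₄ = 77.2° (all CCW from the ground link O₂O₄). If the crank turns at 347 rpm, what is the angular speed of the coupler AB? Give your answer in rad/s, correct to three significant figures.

17.3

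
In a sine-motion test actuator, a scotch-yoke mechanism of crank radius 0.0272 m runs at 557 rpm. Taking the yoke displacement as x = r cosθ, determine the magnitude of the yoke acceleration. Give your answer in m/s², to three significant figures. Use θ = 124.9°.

52.9

ω = 58.33 rad/s (from 557 rpm).
x = r cosθ ⇒ ẍ = −rω² cosθ (ω constant).
|a| = rω²|cosθ| = 0.0272·(58.33)²·|cos 124.9°| = 52.947 m/s².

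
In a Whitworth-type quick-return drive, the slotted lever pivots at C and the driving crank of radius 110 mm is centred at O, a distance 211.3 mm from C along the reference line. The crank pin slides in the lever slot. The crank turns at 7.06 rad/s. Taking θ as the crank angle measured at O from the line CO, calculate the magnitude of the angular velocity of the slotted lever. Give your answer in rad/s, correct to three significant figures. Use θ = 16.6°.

ω = 7.06 rad/s
Crank pin A relative to C: A = (d + r cosθ, r sinθ); lever angle φ = atan2(r sinθ, d + r cosθ).
Differentiating tanφ: φ̇ = rω(d cosθ + r)/(d² + r² + 2dr cosθ).
d² + r² + 2dr cosθ = |CA|² = 0.101296 m²;  d cosθ + r = +0.31249 m.
|ω_lever| = |0.11·7.06·+0.31249| / 0.101296 = 2.3958 rad/s.

2.40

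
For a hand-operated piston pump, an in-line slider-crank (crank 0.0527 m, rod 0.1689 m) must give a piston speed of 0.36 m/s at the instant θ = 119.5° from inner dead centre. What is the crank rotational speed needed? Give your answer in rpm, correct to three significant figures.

89.2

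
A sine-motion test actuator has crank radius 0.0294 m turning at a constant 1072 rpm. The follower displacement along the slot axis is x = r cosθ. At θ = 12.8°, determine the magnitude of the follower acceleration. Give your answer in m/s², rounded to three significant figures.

361

ω = 112.3 rad/s (from 1072 rpm).
x = r cosθ ⇒ ẍ = −rω² cosθ (ω constant).
|a| = rω²|cosθ| = 0.0294·(112.3)²·|cos 12.8°| = 361.3 m/s².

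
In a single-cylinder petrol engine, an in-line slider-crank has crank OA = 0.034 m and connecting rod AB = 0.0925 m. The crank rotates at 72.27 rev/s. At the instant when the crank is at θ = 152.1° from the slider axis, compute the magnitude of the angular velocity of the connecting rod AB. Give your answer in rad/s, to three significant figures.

ω = 454.1 rad/s (converted from 72.27 rev/s).
The rod makes angle φ with the slider axis where L sinφ = r sinθ; differentiating, L cosφ·φ̇ = r ω cosθ.
L cosφ = √(L² − r² sin²θ) = 0.091122 m.
|ω_rod| = r ω |cosθ| / √(L² − r² sin²θ) = 0.034·454.1·0.88377/0.091122 = 149.74 rad/s.

150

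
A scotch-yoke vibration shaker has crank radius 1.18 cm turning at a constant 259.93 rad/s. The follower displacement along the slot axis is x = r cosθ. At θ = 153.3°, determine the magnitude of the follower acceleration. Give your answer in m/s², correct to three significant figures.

712

ω = 259.9 rad/s
x = r cosθ ⇒ ẍ = −rω² cosθ (ω constant).
|a| = rω²|cosθ| = 0.0118·(259.9)²·|cos 153.3°| = 712.24 m/s².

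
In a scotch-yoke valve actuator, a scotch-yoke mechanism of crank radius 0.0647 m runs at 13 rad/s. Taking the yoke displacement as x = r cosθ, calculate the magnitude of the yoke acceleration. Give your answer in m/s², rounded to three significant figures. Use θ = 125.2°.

6.30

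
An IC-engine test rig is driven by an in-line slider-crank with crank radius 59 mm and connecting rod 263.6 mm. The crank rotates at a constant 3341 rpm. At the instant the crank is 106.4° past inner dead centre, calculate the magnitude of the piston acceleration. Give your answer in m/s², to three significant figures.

3420

ω = 2π·3341/60 = 349.9 rad/s
x(θ) = r cosθ + √(L² − r² sin²θ); with ω constant, a = ω²·d²x/dθ².
d²x/dθ² = −r cosθ − r²(cos2θ)/√u − r⁴ sin²2θ/(4u^{3/2}),  u = L² − r² sin²θ = 0.0662815 m².
Substituting r = 0.059 m, L = 0.2636 m, θ = 106.4°: d²x/dθ² = +0.027971 m.
a = ω²·d²x/dθ² = (349.9)²·(+0.027971) = +3423.9 m/s²;  |a| = 3423.9 m/s².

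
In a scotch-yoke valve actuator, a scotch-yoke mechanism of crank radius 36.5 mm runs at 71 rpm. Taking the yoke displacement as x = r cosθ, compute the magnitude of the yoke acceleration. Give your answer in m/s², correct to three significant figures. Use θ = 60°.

1.01

ω = 7.435 rad/s (from 71 rpm).
x = r cosθ ⇒ ẍ = −rω² cosθ (ω constant).
|a| = rω²|cosθ| = 0.0365·(7.435)²·|cos 60°| = 1.0089 m/s².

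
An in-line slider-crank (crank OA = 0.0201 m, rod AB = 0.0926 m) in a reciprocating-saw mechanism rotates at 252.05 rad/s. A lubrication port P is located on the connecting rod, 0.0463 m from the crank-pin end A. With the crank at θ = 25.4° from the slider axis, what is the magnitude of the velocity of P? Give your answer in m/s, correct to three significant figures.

ω = 252.1 rad/s.  Crank-pin speed |V_A| = rω = 5.0662 m/s, perpendicular to OA.
Rod angle: sinφ = −(r/L) sinθ ⇒ φ = -5.342°; ω_rod = −rω cosθ/√(L²−r²sin²θ) = -49.638 rad/s.
V_P = V_A + ω_rod × AP, with AP = 0.0463 m along the rod.
Components: V_Px = −rω sinθ − a·ω_rod·sinφ = -2.3871 m/s;  V_Py = rω cosθ + a·ω_rod·cosφ = +2.2882 m/s.
|V_P| = √(V_Px² + V_Py²) = 3.3067 m/s.

3.31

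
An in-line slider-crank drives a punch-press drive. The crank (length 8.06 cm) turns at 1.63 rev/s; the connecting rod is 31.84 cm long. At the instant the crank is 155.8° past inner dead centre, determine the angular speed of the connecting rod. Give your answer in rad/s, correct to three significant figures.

2.38

ω = 10.24 rad/s (converted from 1.63 rev/s).
The rod makes angle φ with the slider axis where L sinφ = r sinθ; differentiating, L cosφ·φ̇ = r ω cosθ.
L cosφ = √(L² − r² sin²θ) = 0.31668 m.
|ω_rod| = r ω |cosθ| / √(L² − r² sin²θ) = 0.0806·10.24·0.91212/0.31668 = 2.3776 rad/s.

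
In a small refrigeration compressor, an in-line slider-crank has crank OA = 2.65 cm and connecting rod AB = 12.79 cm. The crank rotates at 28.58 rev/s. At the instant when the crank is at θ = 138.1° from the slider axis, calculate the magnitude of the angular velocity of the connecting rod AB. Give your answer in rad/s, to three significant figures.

28.0

ω = 179.6 rad/s (converted from 28.58 rev/s).
The rod makes angle φ with the slider axis where L sinφ = r sinθ; differentiating, L cosφ·φ̇ = r ω cosθ.
L cosφ = √(L² − r² sin²θ) = 0.12667 m.
|ω_rod| = r ω |cosθ| / √(L² − r² sin²θ) = 0.0265·179.6·0.74431/0.12667 = 27.962 rad/s.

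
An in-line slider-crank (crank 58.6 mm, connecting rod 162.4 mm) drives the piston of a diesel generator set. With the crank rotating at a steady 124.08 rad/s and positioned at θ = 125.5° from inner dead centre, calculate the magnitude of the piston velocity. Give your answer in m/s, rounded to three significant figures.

ω = 124.1 rad/s
For an in-line slider-crank, x = r cosθ + √(L² − r² sin²θ), so v = −rω sinθ·[1 + r cosθ/√(L² − r² sin²θ)].
With r = 0.0586 m, L = 0.1624 m, θ = 125.5°: √(L² − r² sin²θ) = 0.15523 m.
v = −0.0586·124.1·0.81412·[1 + 0.0586·-0.58070/0.15523] = -4.6219 m/s.
|v| = 4.6219 m/s.

4.62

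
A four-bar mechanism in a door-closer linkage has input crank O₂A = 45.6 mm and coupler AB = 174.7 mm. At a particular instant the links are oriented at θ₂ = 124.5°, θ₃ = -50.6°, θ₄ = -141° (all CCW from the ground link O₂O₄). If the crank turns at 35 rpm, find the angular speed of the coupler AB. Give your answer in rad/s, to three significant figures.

0.954

ω₂ = 3.665 rad/s (from 35 rpm).
Differentiating the loop-closure r₂e^{iθ₂}+r₃e^{iθ₃}=r₁+r₄e^{iθ₄} gives r₂ω₂e^{iθ₂}+r₃ω₃e^{iθ₃}=r₄ω₄e^{iθ₄}.
Eliminating the other unknown: ω₃ = r₂ω₂ sin(θ₄−θ₂) / [r₃ sin(θ₃−θ₄)].
Numerator sine = +0.99692; denominator sine = +0.99998.
Result = 0.0456·3.665·(+0.99692) / (0.1747·(+0.99998)) = +0.95376 rad/s; magnitude 0.95376 rad/s.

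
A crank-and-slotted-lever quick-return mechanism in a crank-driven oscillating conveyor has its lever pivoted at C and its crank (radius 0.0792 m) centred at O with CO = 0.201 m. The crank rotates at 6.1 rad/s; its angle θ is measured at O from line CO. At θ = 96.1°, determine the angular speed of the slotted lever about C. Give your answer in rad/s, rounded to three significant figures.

0.646

ω = 6.1 rad/s
Crank pin A relative to C: A = (d + r cosθ, r sinθ); lever angle φ = atan2(r sinθ, d + r cosθ).
Differentiating tanφ: φ̇ = rω(d cosθ + r)/(d² + r² + 2dr cosθ).
d² + r² + 2dr cosθ = |CA|² = 0.0432904 m²;  d cosθ + r = +0.057841 m.
|ω_lever| = |0.0792·6.1·+0.057841| / 0.0432904 = 0.6455 rad/s.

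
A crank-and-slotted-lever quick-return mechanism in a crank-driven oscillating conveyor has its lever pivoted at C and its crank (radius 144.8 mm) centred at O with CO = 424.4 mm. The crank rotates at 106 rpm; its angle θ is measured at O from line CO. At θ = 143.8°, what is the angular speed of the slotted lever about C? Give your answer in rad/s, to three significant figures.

ω = 11.1 rad/s (from 106 rpm).
Crank pin A relative to C: A = (d + r cosθ, r sinθ); lever angle φ = atan2(r sinθ, d + r cosθ).
Differentiating tanφ: φ̇ = rω(d cosθ + r)/(d² + r² + 2dr cosθ).
d² + r² + 2dr cosθ = |CA|² = 0.101902 m²;  d cosθ + r = -0.19767 m.
|ω_lever| = |0.1448·11.1·-0.19767| / 0.101902 = 3.118 rad/s.

3.12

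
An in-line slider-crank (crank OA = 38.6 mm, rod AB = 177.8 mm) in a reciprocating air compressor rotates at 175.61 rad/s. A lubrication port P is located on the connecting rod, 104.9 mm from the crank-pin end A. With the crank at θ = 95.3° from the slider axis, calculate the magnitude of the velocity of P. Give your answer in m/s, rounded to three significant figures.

6.67

ω = 175.6 rad/s.  Crank-pin speed |V_A| = rω = 6.7785 m/s, perpendicular to OA.
Rod angle: sinφ = −(r/L) sinθ ⇒ φ = -12.484°; ω_rod = −rω cosθ/√(L²−r²sin²θ) = +3.6069 rad/s.
V_P = V_A + ω_rod × AP, with AP = 0.1049 m along the rod.
Components: V_Px = −rω sinθ − a·ω_rod·sinφ = -6.6678 m/s;  V_Py = rω cosθ + a·ω_rod·cosφ = -0.25672 m/s.
|V_P| = √(V_Px² + V_Py²) = 6.6727 m/s.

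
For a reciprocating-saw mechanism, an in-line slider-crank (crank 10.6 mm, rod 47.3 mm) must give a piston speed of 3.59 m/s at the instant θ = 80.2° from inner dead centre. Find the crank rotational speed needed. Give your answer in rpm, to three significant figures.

For an in-line slider-crank, |v_piston| = rω|sinθ|·[1 + r cosθ/√(L² − r² sin²θ)].
With r = 0.0106 m, L = 0.0473 m, θ = 80.2°: the bracketed kinematic factor |dx/dθ| = 0.010854 m.
ω = v/|dx/dθ| = 3.59/0.010854 = 330.76 rad/s.
N = 60ω/(2π) = 3158.5 rpm.

3160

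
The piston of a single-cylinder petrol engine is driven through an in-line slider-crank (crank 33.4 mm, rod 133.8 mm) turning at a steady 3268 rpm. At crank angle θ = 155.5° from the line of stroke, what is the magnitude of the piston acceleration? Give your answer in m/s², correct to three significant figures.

2910

ω = 2π·3268/60 = 342.2 rad/s
x(θ) = r cosθ + √(L² − r² sin²θ); with ω constant, a = ω²·d²x/dθ².
d²x/dθ² = −r cosθ − r²(cos2θ)/√u − r⁴ sin²2θ/(4u^{3/2}),  u = L² − r² sin²θ = 0.0177106 m².
Substituting r = 0.0334 m, L = 0.1338 m, θ = 155.5°: d²x/dθ² = +0.024818 m.
a = ω²·d²x/dθ² = (342.2)²·(+0.024818) = +2906.6 m/s²;  |a| = 2906.6 m/s².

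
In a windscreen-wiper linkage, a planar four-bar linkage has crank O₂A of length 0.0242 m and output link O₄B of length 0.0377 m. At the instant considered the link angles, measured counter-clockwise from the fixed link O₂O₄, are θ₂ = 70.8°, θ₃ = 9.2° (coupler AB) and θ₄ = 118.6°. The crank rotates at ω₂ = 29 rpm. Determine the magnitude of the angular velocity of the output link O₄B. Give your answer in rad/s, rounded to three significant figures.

1.82

ω₂ = 3.037 rad/s (from 29 rpm).
Differentiating the loop-closure r₂e^{iθ₂}+r₃e^{iθ₃}=r₁+r₄e^{iθ₄} gives r₂ω₂e^{iθ₂}+r₃ω₃e^{iθ₃}=r₄ω₄e^{iθ₄}.
Eliminating the other unknown: ω₄ = r₂ω₂ sin(θ₂−θ₃) / [r₄ sin(θ₄−θ₃)].
Numerator sine = +0.87965; denominator sine = +0.94322.
Result = 0.0242·3.037·(+0.87965) / (0.0377·(+0.94322)) = +1.818 rad/s; magnitude 1.818 rad/s.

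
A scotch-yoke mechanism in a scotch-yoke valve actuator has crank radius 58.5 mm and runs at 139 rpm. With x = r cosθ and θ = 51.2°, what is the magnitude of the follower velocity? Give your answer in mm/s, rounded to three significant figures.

664

ω = 14.56 rad/s (from 139 rpm).
x = r cosθ ⇒ ẋ = −rω sinθ.
|v| = rω|sinθ| = 0.0585·14.56·|sin 51.2°| = 0.66363 m/s = 663.63 mm/s.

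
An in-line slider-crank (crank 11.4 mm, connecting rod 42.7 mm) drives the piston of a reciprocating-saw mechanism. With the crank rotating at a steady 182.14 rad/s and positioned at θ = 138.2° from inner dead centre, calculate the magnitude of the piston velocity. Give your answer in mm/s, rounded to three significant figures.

1100

ω = 182.1 rad/s
For an in-line slider-crank, x = r cosθ + √(L² − r² sin²θ), so v = −rω sinθ·[1 + r cosθ/√(L² − r² sin²θ)].
With r = 0.0114 m, L = 0.0427 m, θ = 138.2°: √(L² − r² sin²θ) = 0.042018 m.
v = −0.0114·182.1·0.66653·[1 + 0.0114·-0.74548/0.042018] = -1.1041 m/s.
|v| = 1.1041 m/s = 1104.1 mm/s.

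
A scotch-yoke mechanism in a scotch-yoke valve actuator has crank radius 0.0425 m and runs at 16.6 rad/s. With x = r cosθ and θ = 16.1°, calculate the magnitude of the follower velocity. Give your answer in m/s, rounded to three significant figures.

0.196

ω = 16.6 rad/s
x = r cosθ ⇒ ẋ = −rω sinθ.
|v| = rω|sinθ| = 0.0425·16.6·|sin 16.1°| = 0.19565 m/s.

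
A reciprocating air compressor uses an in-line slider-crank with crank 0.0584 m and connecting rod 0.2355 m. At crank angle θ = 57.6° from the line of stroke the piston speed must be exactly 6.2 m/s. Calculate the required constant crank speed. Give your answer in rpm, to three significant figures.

For an in-line slider-crank, |v_piston| = rω|sinθ|·[1 + r cosθ/√(L² − r² sin²θ)].
With r = 0.0584 m, L = 0.2355 m, θ = 57.6°: the bracketed kinematic factor |dx/dθ| = 0.056009 m.
ω = v/|dx/dθ| = 6.2/0.056009 = 110.7 rad/s.
N = 60ω/(2π) = 1057.1 rpm.

1060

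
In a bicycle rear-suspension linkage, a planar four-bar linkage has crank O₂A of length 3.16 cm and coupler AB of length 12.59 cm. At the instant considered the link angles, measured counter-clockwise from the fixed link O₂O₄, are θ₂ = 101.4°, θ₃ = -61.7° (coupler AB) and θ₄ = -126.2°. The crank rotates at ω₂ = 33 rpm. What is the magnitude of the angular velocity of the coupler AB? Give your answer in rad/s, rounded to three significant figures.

0.710

ω₂ = 3.456 rad/s (from 33 rpm).
Differentiating the loop-closure r₂e^{iθ₂}+r₃e^{iθ₃}=r₁+r₄e^{iθ₄} gives r₂ω₂e^{iθ₂}+r₃ω₃e^{iθ₃}=r₄ω₄e^{iθ₄}.
Eliminating the other unknown: ω₃ = r₂ω₂ sin(θ₄−θ₂) / [r₃ sin(θ₃−θ₄)].
Numerator sine = +0.73846; denominator sine = +0.90259.
Result = 0.0316·3.456·(+0.73846) / (0.1259·(+0.90259)) = +0.70964 rad/s; magnitude 0.70964 rad/s.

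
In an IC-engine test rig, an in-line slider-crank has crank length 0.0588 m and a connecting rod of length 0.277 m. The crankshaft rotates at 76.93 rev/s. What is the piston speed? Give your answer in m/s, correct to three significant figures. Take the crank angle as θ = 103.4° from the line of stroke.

ω = 2π·76.9 = 483.4 rad/s
For an in-line slider-crank, x = r cosθ + √(L² − r² sin²θ), so v = −rω sinθ·[1 + r cosθ/√(L² − r² sin²θ)].
With r = 0.0588 m, L = 0.277 m, θ = 103.4°: √(L² − r² sin²θ) = 0.27103 m.
v = −0.0588·483.4·0.97278·[1 + 0.0588·-0.23175/0.27103] = -26.258 m/s.
|v| = 26.258 m/s.

26.3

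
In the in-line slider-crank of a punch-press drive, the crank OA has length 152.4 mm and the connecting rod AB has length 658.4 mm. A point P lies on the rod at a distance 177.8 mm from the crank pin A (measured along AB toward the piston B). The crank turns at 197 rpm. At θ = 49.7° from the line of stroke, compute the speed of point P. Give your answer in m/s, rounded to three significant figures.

ω = 20.63 rad/s.  Crank-pin speed |V_A| = rω = 3.144 m/s, perpendicular to OA.
Rod angle: sinφ = −(r/L) sinθ ⇒ φ = -10.168°; ω_rod = −rω cosθ/√(L²−r²sin²θ) = -3.1378 rad/s.
V_P = V_A + ω_rod × AP, with AP = 0.1778 m along the rod.
Components: V_Px = −rω sinθ − a·ω_rod·sinφ = -2.4963 m/s;  V_Py = rω cosθ + a·ω_rod·cosφ = +1.4844 m/s.
|V_P| = √(V_Px² + V_Py²) = 2.9043 m/s.

2.90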